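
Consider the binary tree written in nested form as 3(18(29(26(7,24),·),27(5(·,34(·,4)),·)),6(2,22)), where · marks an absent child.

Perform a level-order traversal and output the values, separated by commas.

Level-order visits nodes level by level from the root, left to right within each level.
Level 0: 3
Level 1: 18, 6
Level 2: 29, 27, 2, 22
Level 3: 26, 5
Level 4: 7, 24, 34
Level 5: 4

3, 18, 6, 29, 27, 2, 22, 26, 5, 7, 24, 34, 4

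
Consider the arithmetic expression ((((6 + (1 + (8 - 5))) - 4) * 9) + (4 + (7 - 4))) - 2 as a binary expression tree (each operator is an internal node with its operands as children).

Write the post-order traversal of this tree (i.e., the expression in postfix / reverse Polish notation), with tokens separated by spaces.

Post-order on an expression tree gives postfix notation: for each operator, emit left operand, right operand, then the operator.

6 1 8 5 - + + 4 - 9 * 4 7 4 - + + 2 -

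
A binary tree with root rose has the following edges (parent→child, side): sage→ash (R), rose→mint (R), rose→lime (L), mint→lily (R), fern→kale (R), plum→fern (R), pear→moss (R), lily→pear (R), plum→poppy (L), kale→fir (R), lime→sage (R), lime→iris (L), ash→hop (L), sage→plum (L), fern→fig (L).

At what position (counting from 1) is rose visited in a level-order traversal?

Level-order visits nodes level by level from the root, left to right within each level.
Level 0: rose
Level 1: lime, mint
Level 2: iris, sage, lily
Level 3: plum, ash, pear
Level 4: poppy, fern, hop, moss
Level 5: fig, kale
Level 6: fir
Full level-order sequence: rose, lime, mint, iris, sage, lily, plum, ash, pear, poppy, fern, hop, moss, fig, kale, fir.

1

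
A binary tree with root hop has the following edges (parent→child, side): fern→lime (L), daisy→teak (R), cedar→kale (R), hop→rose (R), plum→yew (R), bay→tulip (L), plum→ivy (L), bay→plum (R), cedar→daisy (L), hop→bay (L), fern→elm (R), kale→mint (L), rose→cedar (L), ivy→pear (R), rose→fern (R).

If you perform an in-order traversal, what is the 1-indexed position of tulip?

1

In-order visits the left subtree, then the node, then the right subtree.
At hop: go left to bay.
  At bay: go left to tulip.
    tulip is a leaf — visit tulip.
  Visit bay.
  At bay: go right to plum.
    At plum: go left to ivy.
      At ivy: no left child.
      Visit ivy.
      At ivy: go right to pear.
        pear is a leaf — visit pear.
    Visit plum.
    At plum: go right to yew.
      yew is a leaf — visit yew.
Visit hop.
At hop: go right to rose.
  At rose: go left to cedar.
    At cedar: go left to daisy.
      At daisy: no left child.
      Visit daisy.
      At daisy: go right to teak.
        teak is a leaf — visit teak.
    Visit cedar.
    At cedar: go right to kale.
      At kale: go left to mint.
        mint is a leaf — visit mint.
      Visit kale.
      At kale: no right child.
  Visit rose.
  At rose: go right to fern.
    At fern: go left to lime.
      lime is a leaf — visit lime.
    Visit fern.
    At fern: go right to elm.
      elm is a leaf — visit elm.
Full in-order sequence: tulip, bay, ivy, pear, plum, yew, hop, daisy, teak, cedar, mint, kale, rose, lime, fern, elm.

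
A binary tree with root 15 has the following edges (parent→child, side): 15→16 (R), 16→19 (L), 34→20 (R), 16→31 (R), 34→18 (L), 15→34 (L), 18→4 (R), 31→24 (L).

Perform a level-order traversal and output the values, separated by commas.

Level-order visits nodes level by level from the root, left to right within each level.
Level 0: 15
Level 1: 34, 16
Level 2: 18, 20, 19, 31
Level 3: 4, 24

15, 34, 16, 18, 20, 19, 31, 4, 24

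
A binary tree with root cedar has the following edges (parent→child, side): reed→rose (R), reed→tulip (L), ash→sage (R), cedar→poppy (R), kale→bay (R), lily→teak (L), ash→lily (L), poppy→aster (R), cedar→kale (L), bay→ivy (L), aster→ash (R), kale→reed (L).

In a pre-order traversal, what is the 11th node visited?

lily

Pre-order visits the node, then its left subtree, then its right subtree.
Visit cedar.
At cedar: go left to kale.
  Visit kale.
  At kale: go left to reed.
    Visit reed.
    At reed: go left to tulip.
      tulip is a leaf — visit tulip.
    At reed: go right to rose.
      rose is a leaf — visit rose.
  At kale: go right to bay.
    Visit bay.
    At bay: go left to ivy.
      ivy is a leaf — visit ivy.
    At bay: no right child.
At cedar: go right to poppy.
  Visit poppy.
  At poppy: no left child.
  At poppy: go right to aster.
    Visit aster.
    At aster: no left child.
    At aster: go right to ash.
      Visit ash.
      At ash: go left to lily.
        Visit lily.
        At lily: go left to teak.
          teak is a leaf — visit teak.
        At lily: no right child.
      At ash: go right to sage.
        sage is a leaf — visit sage.
Full pre-order sequence: cedar, kale, reed, tulip, rose, bay, ivy, poppy, aster, ash, lily, teak, sage.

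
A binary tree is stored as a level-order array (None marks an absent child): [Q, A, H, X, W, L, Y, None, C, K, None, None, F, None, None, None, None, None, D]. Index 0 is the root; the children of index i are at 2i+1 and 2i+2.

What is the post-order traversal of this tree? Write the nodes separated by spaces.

D C X K W A F L Y H Q

Post-order visits the left subtree, then the right subtree, then the node.
At Q: go left to A.
  At A: go left to X.
    At X: no left child.
    At X: go right to C.
      At C: no left child.
      At C: go right to D.
        D is a leaf — visit D.
      Visit C.
    Visit X.
  At A: go right to W.
    At W: go left to K.
      K is a leaf — visit K.
    At W: no right child.
    Visit W.
  Visit A.
At Q: go right to H.
  At H: go left to L.
    At L: no left child.
    At L: go right to F.
      F is a leaf — visit F.
    Visit L.
  At H: go right to Y.
    Y is a leaf — visit Y.
  Visit H.
Visit Q.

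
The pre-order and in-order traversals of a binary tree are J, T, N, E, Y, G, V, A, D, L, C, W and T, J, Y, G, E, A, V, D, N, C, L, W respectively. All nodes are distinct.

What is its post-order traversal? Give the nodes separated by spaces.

The first element of pre-order is the root; it splits in-order into left and right subtrees.
Root J: left subtree has 1 node {T}, right has 10 {Y, G, E, A, V, D, N, C, L, W}.
  Root N: left subtree has 6 nodes {Y, G, E, A, V, D}, right has 3 {C, L, W}.
    Root E: left subtree has 2 nodes {Y, G}, right has 3 {A, V, D}.
      Root Y: left subtree has 0 nodes { }, right has 1 {G}.
      Root V: left subtree has 1 node {A}, right has 1 {D}.
    Root L: left subtree has 1 node {C}, right has 1 {W}.

T G Y A D V E C W L N J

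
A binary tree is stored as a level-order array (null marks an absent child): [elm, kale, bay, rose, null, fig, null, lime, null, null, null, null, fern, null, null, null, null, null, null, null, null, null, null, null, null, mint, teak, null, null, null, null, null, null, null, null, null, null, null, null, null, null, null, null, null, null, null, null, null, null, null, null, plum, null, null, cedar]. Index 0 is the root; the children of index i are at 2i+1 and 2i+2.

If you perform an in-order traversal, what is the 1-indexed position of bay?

11

In-order visits the left subtree, then the node, then the right subtree.
At elm: go left to kale.
  At kale: go left to rose.
    At rose: go left to lime.
      lime is a leaf — visit lime.
    Visit rose.
    At rose: no right child.
  Visit kale.
  At kale: no right child.
Visit elm.
At elm: go right to bay.
  At bay: go left to fig.
    At fig: no left child.
    Visit fig.
    At fig: go right to fern.
      At fern: go left to mint.
        At mint: go left to plum.
          plum is a leaf — visit plum.
        Visit mint.
        At mint: no right child.
      Visit fern.
      At fern: go right to teak.
        At teak: no left child.
        Visit teak.
        At teak: go right to cedar.
          cedar is a leaf — visit cedar.
  Visit bay.
  At bay: no right child.
Full in-order sequence: lime, rose, kale, elm, fig, plum, mint, fern, teak, cedar, bay.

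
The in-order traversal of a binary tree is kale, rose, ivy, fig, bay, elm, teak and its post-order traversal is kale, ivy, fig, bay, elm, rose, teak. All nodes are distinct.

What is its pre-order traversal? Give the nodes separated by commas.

The last element of post-order is the root; it splits in-order into left and right subtrees.
Root teak: left subtree has 6 nodes {kale, rose, ivy, fig, bay, elm}, right has 0 { }.
  Root rose: left subtree has 1 node {kale}, right has 4 {ivy, fig, bay, elm}.
    Root elm: left subtree has 3 nodes {ivy, fig, bay}, right has 0 { }.
      Root bay: left subtree has 2 nodes {ivy, fig}, right has 0 { }.
        Root fig: left subtree has 1 node {ivy}, right has 0 { }.

teak, rose, kale, elm, bay, fig, ivy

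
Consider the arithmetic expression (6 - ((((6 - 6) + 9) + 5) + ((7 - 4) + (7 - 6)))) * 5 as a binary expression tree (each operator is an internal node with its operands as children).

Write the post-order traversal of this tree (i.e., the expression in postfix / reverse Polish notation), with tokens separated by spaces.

6 6 6 - 9 + 5 + 7 4 - 7 6 - + + - 5 *

Post-order on an expression tree gives postfix notation: for each operator, emit left operand, right operand, then the operator.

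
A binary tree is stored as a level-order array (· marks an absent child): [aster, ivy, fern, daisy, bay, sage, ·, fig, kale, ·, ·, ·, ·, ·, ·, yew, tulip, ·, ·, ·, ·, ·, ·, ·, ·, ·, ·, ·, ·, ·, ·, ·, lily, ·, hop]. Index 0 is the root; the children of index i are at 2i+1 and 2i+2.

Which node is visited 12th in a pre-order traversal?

sage

Pre-order visits the node, then its left subtree, then its right subtree.
Visit aster.
At aster: go left to ivy.
  Visit ivy.
  At ivy: go left to daisy.
    Visit daisy.
    At daisy: go left to fig.
      Visit fig.
      At fig: go left to yew.
        Visit yew.
        At yew: no left child.
        At yew: go right to lily.
          lily is a leaf — visit lily.
      At fig: go right to tulip.
        Visit tulip.
        At tulip: no left child.
        At tulip: go right to hop.
          hop is a leaf — visit hop.
    At daisy: go right to kale.
      kale is a leaf — visit kale.
  At ivy: go right to bay.
    bay is a leaf — visit bay.
At aster: go right to fern.
  Visit fern.
  At fern: go left to sage.
    sage is a leaf — visit sage.
  At fern: no right child.
Full pre-order sequence: aster, ivy, daisy, fig, yew, lily, tulip, hop, kale, bay, fern, sage.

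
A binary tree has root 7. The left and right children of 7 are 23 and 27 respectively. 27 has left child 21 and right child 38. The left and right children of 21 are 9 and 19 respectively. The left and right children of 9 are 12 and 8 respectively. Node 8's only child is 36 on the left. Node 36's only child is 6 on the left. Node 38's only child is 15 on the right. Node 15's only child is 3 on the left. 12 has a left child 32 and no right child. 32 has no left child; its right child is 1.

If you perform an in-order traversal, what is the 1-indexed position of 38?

13

In-order visits the left subtree, then the node, then the right subtree.
At 7: go left to 23.
  23 is a leaf — visit 23.
Visit 7.
At 7: go right to 27.
  At 27: go left to 21.
    At 21: go left to 9.
      At 9: go left to 12.
        At 12: go left to 32.
          At 32: no left child.
          Visit 32.
          At 32: go right to 1.
            1 is a leaf — visit 1.
        Visit 12.
        At 12: no right child.
      Visit 9.
      At 9: go right to 8.
        At 8: go left to 36.
          At 36: go left to 6.
            6 is a leaf — visit 6.
          Visit 36.
          At 36: no right child.
        Visit 8.
        At 8: no right child.
    Visit 21.
    At 21: go right to 19.
      19 is a leaf — visit 19.
  Visit 27.
  At 27: go right to 38.
    At 38: no left child.
    Visit 38.
    At 38: go right to 15.
      At 15: go left to 3.
        3 is a leaf — visit 3.
      Visit 15.
      At 15: no right child.
Full in-order sequence: 23, 7, 32, 1, 12, 9, 6, 36, 8, 21, 19, 27, 38, 3, 15.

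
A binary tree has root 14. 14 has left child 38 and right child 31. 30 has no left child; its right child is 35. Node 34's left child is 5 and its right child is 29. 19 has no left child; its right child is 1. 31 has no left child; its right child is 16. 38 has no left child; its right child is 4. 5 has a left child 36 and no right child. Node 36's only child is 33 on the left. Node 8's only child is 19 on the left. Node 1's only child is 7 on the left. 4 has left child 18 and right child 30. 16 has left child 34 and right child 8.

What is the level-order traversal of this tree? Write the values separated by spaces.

14 38 31 4 16 18 30 34 8 35 5 29 19 36 1 33 7

Level-order visits nodes level by level from the root, left to right within each level.
Level 0: 14
Level 1: 38, 31
Level 2: 4, 16
Level 3: 18, 30, 34, 8
Level 4: 35, 5, 29, 19
Level 5: 36, 1
Level 6: 33, 7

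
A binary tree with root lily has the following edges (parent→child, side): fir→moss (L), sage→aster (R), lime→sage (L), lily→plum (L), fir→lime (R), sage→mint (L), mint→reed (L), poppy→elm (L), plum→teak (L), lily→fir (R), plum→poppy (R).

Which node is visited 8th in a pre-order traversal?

Pre-order visits the node, then its left subtree, then its right subtree.
Visit lily.
At lily: go left to plum.
  Visit plum.
  At plum: go left to teak.
    teak is a leaf — visit teak.
  At plum: go right to poppy.
    Visit poppy.
    At poppy: go left to elm.
      elm is a leaf — visit elm.
    At poppy: no right child.
At lily: go right to fir.
  Visit fir.
  At fir: go left to moss.
    moss is a leaf — visit moss.
  At fir: go right to lime.
    Visit lime.
    At lime: go left to sage.
      Visit sage.
      At sage: go left to mint.
        Visit mint.
        At mint: go left to reed.
          reed is a leaf — visit reed.
        At mint: no right child.
      At sage: go right to aster.
        aster is a leaf — visit aster.
    At lime: no right child.
Full pre-order sequence: lily, plum, teak, poppy, elm, fir, moss, lime, sage, mint, reed, aster.

lime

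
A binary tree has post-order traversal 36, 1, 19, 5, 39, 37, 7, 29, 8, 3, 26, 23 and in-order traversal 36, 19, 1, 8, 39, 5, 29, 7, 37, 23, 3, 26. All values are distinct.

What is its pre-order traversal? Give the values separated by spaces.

23 8 19 36 1 29 39 5 7 37 26 3

The last element of post-order is the root; it splits in-order into left and right subtrees.
Root 23: left subtree has 9 nodes {36, 19, 1, 8, 39, 5, 29, 7, 37}, right has 2 {3, 26}.
  Root 8: left subtree has 3 nodes {36, 19, 1}, right has 5 {39, 5, 29, 7, 37}.
    Root 19: left subtree has 1 node {36}, right has 1 {1}.
    Root 29: left subtree has 2 nodes {39, 5}, right has 2 {7, 37}.
      Root 39: left subtree has 0 nodes { }, right has 1 {5}.
      Root 7: left subtree has 0 nodes { }, right has 1 {37}.
  Root 26: left subtree has 1 node {3}, right has 0 { }.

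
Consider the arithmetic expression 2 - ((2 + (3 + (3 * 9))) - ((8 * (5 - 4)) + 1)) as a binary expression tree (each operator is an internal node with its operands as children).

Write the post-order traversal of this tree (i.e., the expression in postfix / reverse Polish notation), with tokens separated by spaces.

Post-order on an expression tree gives postfix notation: for each operator, emit left operand, right operand, then the operator.

2 2 3 3 9 * + + 8 5 4 - * 1 + - -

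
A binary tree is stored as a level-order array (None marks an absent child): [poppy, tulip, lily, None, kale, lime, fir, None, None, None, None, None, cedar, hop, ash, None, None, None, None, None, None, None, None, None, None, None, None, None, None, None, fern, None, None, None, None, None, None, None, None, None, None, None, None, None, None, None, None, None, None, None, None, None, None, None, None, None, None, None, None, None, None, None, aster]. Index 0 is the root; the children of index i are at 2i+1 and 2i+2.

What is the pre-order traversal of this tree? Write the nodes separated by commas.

Pre-order visits the node, then its left subtree, then its right subtree.
Visit poppy.
At poppy: go left to tulip.
  Visit tulip.
  At tulip: no left child.
  At tulip: go right to kale.
    kale is a leaf — visit kale.
At poppy: go right to lily.
  Visit lily.
  At lily: go left to lime.
    Visit lime.
    At lime: no left child.
    At lime: go right to cedar.
      cedar is a leaf — visit cedar.
  At lily: go right to fir.
    Visit fir.
    At fir: go left to hop.
      hop is a leaf — visit hop.
    At fir: go right to ash.
      Visit ash.
      At ash: no left child.
      At ash: go right to fern.
        Visit fern.
        At fern: no left child.
        At fern: go right to aster.
          aster is a leaf — visit aster.

poppy, tulip, kale, lily, lime, cedar, fir, hop, ash, fern, aster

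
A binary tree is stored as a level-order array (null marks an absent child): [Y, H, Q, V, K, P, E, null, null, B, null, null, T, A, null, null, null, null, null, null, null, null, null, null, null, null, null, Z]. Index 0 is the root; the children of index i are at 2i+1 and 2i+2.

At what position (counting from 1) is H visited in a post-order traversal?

4

Post-order visits the left subtree, then the right subtree, then the node.
At Y: go left to H.
  At H: go left to V.
    V is a leaf — visit V.
  At H: go right to K.
    At K: go left to B.
      B is a leaf — visit B.
    At K: no right child.
    Visit K.
  Visit H.
At Y: go right to Q.
  At Q: go left to P.
    At P: no left child.
    At P: go right to T.
      T is a leaf — visit T.
    Visit P.
  At Q: go right to E.
    At E: go left to A.
      At A: go left to Z.
        Z is a leaf — visit Z.
      At A: no right child.
      Visit A.
    At E: no right child.
    Visit E.
  Visit Q.
Visit Y.
Full post-order sequence: V, B, K, H, T, P, Z, A, E, Q, Y.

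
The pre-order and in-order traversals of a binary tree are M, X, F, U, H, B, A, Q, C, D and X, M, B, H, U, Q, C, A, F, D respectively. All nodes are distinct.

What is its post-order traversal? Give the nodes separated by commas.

The first element of pre-order is the root; it splits in-order into left and right subtrees.
Root M: left subtree has 1 node {X}, right has 8 {B, H, U, Q, C, A, F, D}.
  Root F: left subtree has 6 nodes {B, H, U, Q, C, A}, right has 1 {D}.
    Root U: left subtree has 2 nodes {B, H}, right has 3 {Q, C, A}.
      Root H: left subtree has 1 node {B}, right has 0 { }.
      Root A: left subtree has 2 nodes {Q, C}, right has 0 { }.
        Root Q: left subtree has 0 nodes { }, right has 1 {C}.

X, B, H, C, Q, A, U, D, F, M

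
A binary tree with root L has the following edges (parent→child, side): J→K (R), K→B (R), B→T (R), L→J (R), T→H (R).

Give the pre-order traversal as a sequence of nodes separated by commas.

Pre-order visits the node, then its left subtree, then its right subtree.
Visit L.
At L: no left child.
At L: go right to J.
  Visit J.
  At J: no left child.
  At J: go right to K.
    Visit K.
    At K: no left child.
    At K: go right to B.
      Visit B.
      At B: no left child.
      At B: go right to T.
        Visit T.
        At T: no left child.
        At T: go right to H.
          H is a leaf — visit H.

L, J, K, B, T, H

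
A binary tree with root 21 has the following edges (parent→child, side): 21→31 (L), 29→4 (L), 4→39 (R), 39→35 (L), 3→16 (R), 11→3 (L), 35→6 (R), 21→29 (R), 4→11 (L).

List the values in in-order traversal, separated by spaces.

In-order visits the left subtree, then the node, then the right subtree.
At 21: go left to 31.
  31 is a leaf — visit 31.
Visit 21.
At 21: go right to 29.
  At 29: go left to 4.
    At 4: go left to 11.
      At 11: go left to 3.
        At 3: no left child.
        Visit 3.
        At 3: go right to 16.
          16 is a leaf — visit 16.
      Visit 11.
      At 11: no right child.
    Visit 4.
    At 4: go right to 39.
      At 39: go left to 35.
        At 35: no left child.
        Visit 35.
        At 35: go right to 6.
          6 is a leaf — visit 6.
      Visit 39.
      At 39: no right child.
  Visit 29.
  At 29: no right child.

31 21 3 16 11 4 35 6 39 29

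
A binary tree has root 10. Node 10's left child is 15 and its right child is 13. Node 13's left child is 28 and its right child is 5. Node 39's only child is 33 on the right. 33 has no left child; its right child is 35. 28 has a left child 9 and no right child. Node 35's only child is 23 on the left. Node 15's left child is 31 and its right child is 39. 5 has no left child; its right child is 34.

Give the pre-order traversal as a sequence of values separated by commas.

Pre-order visits the node, then its left subtree, then its right subtree.
Visit 10.
At 10: go left to 15.
  Visit 15.
  At 15: go left to 31.
    31 is a leaf — visit 31.
  At 15: go right to 39.
    Visit 39.
    At 39: no left child.
    At 39: go right to 33.
      Visit 33.
      At 33: no left child.
      At 33: go right to 35.
        Visit 35.
        At 35: go left to 23.
          23 is a leaf — visit 23.
        At 35: no right child.
At 10: go right to 13.
  Visit 13.
  At 13: go left to 28.
    Visit 28.
    At 28: go left to 9.
      9 is a leaf — visit 9.
    At 28: no right child.
  At 13: go right to 5.
    Visit 5.
    At 5: no left child.
    At 5: go right to 34.
      34 is a leaf — visit 34.

10, 15, 31, 39, 33, 35, 23, 13, 28, 9, 5, 34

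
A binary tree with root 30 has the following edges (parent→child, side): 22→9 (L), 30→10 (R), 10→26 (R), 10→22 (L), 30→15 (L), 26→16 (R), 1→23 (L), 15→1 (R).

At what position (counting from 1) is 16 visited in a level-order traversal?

9

Level-order visits nodes level by level from the root, left to right within each level.
Level 0: 30
Level 1: 15, 10
Level 2: 1, 22, 26
Level 3: 23, 9, 16
Full level-order sequence: 30, 15, 10, 1, 22, 26, 23, 9, 16.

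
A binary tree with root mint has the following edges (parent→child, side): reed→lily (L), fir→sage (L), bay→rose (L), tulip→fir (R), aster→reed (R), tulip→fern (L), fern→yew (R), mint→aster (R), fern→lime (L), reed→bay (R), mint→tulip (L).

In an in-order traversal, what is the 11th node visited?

rose

In-order visits the left subtree, then the node, then the right subtree.
At mint: go left to tulip.
  At tulip: go left to fern.
    At fern: go left to lime.
      lime is a leaf — visit lime.
    Visit fern.
    At fern: go right to yew.
      yew is a leaf — visit yew.
  Visit tulip.
  At tulip: go right to fir.
    At fir: go left to sage.
      sage is a leaf — visit sage.
    Visit fir.
    At fir: no right child.
Visit mint.
At mint: go right to aster.
  At aster: no left child.
  Visit aster.
  At aster: go right to reed.
    At reed: go left to lily.
      lily is a leaf — visit lily.
    Visit reed.
    At reed: go right to bay.
      At bay: go left to rose.
        rose is a leaf — visit rose.
      Visit bay.
      At bay: no right child.
Full in-order sequence: lime, fern, yew, tulip, sage, fir, mint, aster, lily, reed, rose, bay.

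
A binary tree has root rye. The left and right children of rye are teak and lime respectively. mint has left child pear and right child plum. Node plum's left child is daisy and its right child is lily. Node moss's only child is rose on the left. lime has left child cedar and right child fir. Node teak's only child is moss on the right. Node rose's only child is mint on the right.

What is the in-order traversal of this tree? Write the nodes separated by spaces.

teak rose pear mint daisy plum lily moss rye cedar lime fir

In-order visits the left subtree, then the node, then the right subtree.
At rye: go left to teak.
  At teak: no left child.
  Visit teak.
  At teak: go right to moss.
    At moss: go left to rose.
      At rose: no left child.
      Visit rose.
      At rose: go right to mint.
        At mint: go left to pear.
          pear is a leaf — visit pear.
        Visit mint.
        At mint: go right to plum.
          At plum: go left to daisy.
            daisy is a leaf — visit daisy.
          Visit plum.
          At plum: go right to lily.
            lily is a leaf — visit lily.
    Visit moss.
    At moss: no right child.
Visit rye.
At rye: go right to lime.
  At lime: go left to cedar.
    cedar is a leaf — visit cedar.
  Visit lime.
  At lime: go right to fir.
    fir is a leaf — visit fir.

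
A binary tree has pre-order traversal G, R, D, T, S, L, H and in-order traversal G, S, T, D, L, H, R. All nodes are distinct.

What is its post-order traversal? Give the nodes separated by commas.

S, T, H, L, D, R, G

The first element of pre-order is the root; it splits in-order into left and right subtrees.
Root G: left subtree has 0 nodes { }, right has 6 {S, T, D, L, H, R}.
  Root R: left subtree has 5 nodes {S, T, D, L, H}, right has 0 { }.
    Root D: left subtree has 2 nodes {S, T}, right has 2 {L, H}.
      Root T: left subtree has 1 node {S}, right has 0 { }.
      Root L: left subtree has 0 nodes { }, right has 1 {H}.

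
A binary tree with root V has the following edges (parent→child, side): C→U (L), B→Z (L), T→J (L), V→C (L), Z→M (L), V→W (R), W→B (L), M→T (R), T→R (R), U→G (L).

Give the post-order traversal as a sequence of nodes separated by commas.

Post-order visits the left subtree, then the right subtree, then the node.
At V: go left to C.
  At C: go left to U.
    At U: go left to G.
      G is a leaf — visit G.
    At U: no right child.
    Visit U.
  At C: no right child.
  Visit C.
At V: go right to W.
  At W: go left to B.
    At B: go left to Z.
      At Z: go left to M.
        At M: no left child.
        At M: go right to T.
          At T: go left to J.
            J is a leaf — visit J.
          At T: go right to R.
            R is a leaf — visit R.
          Visit T.
        Visit M.
      At Z: no right child.
      Visit Z.
    At B: no right child.
    Visit B.
  At W: no right child.
  Visit W.
Visit V.

G, U, C, J, R, T, M, Z, B, W, V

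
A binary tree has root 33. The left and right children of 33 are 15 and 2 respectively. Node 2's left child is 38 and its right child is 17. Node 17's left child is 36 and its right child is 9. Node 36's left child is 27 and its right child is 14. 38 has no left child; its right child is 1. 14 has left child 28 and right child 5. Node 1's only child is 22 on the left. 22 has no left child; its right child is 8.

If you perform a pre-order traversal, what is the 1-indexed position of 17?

Pre-order visits the node, then its left subtree, then its right subtree.
Visit 33.
At 33: go left to 15.
  15 is a leaf — visit 15.
At 33: go right to 2.
  Visit 2.
  At 2: go left to 38.
    Visit 38.
    At 38: no left child.
    At 38: go right to 1.
      Visit 1.
      At 1: go left to 22.
        Visit 22.
        At 22: no left child.
        At 22: go right to 8.
          8 is a leaf — visit 8.
      At 1: no right child.
  At 2: go right to 17.
    Visit 17.
    At 17: go left to 36.
      Visit 36.
      At 36: go left to 27.
        27 is a leaf — visit 27.
      At 36: go right to 14.
        Visit 14.
        At 14: go left to 28.
          28 is a leaf — visit 28.
        At 14: go right to 5.
          5 is a leaf — visit 5.
    At 17: go right to 9.
      9 is a leaf — visit 9.
Full pre-order sequence: 33, 15, 2, 38, 1, 22, 8, 17, 36, 27, 14, 28, 5, 9.

8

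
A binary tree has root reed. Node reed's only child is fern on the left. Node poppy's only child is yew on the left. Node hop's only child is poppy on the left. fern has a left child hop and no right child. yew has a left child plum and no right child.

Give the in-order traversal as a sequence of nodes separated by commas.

plum, yew, poppy, hop, fern, reed

In-order visits the left subtree, then the node, then the right subtree.
At reed: go left to fern.
  At fern: go left to hop.
    At hop: go left to poppy.
      At poppy: go left to yew.
        At yew: go left to plum.
          plum is a leaf — visit plum.
        Visit yew.
        At yew: no right child.
      Visit poppy.
      At poppy: no right child.
    Visit hop.
    At hop: no right child.
  Visit fern.
  At fern: no right child.
Visit reed.
At reed: no right child.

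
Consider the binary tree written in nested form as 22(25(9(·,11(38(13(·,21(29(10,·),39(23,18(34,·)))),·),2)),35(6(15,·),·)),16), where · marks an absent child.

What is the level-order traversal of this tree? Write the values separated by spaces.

Level-order visits nodes level by level from the root, left to right within each level.
Level 0: 22
Level 1: 25, 16
Level 2: 9, 35
Level 3: 11, 6
Level 4: 38, 2, 15
Level 5: 13
Level 6: 21
Level 7: 29, 39
Level 8: 10, 23, 18
Level 9: 34

22 25 16 9 35 11 6 38 2 15 13 21 29 39 10 23 18 34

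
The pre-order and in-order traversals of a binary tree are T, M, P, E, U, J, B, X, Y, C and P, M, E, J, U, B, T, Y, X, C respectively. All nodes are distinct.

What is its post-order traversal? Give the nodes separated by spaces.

P J B U E M Y C X T

The first element of pre-order is the root; it splits in-order into left and right subtrees.
Root T: left subtree has 6 nodes {P, M, E, J, U, B}, right has 3 {Y, X, C}.
  Root M: left subtree has 1 node {P}, right has 4 {E, J, U, B}.
    Root E: left subtree has 0 nodes { }, right has 3 {J, U, B}.
      Root U: left subtree has 1 node {J}, right has 1 {B}.
  Root X: left subtree has 1 node {Y}, right has 1 {C}.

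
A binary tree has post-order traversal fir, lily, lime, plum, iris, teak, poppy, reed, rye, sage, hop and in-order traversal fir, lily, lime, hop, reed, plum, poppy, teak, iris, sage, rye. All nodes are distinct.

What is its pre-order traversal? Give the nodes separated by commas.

The last element of post-order is the root; it splits in-order into left and right subtrees.
Root hop: left subtree has 3 nodes {fir, lily, lime}, right has 7 {reed, plum, poppy, teak, iris, sage, rye}.
  Root lime: left subtree has 2 nodes {fir, lily}, right has 0 { }.
    Root lily: left subtree has 1 node {fir}, right has 0 { }.
  Root sage: left subtree has 5 nodes {reed, plum, poppy, teak, iris}, right has 1 {rye}.
    Root reed: left subtree has 0 nodes { }, right has 4 {plum, poppy, teak, iris}.
      Root poppy: left subtree has 1 node {plum}, right has 2 {teak, iris}.
        Root teak: left subtree has 0 nodes { }, right has 1 {iris}.

hop, lime, lily, fir, sage, reed, poppy, plum, teak, iris, rye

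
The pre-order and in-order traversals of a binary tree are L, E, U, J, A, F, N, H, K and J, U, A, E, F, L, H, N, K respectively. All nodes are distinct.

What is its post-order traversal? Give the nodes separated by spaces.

J A U F E H K N L

The first element of pre-order is the root; it splits in-order into left and right subtrees.
Root L: left subtree has 5 nodes {J, U, A, E, F}, right has 3 {H, N, K}.
  Root E: left subtree has 3 nodes {J, U, A}, right has 1 {F}.
    Root U: left subtree has 1 node {J}, right has 1 {A}.
  Root N: left subtree has 1 node {H}, right has 1 {K}.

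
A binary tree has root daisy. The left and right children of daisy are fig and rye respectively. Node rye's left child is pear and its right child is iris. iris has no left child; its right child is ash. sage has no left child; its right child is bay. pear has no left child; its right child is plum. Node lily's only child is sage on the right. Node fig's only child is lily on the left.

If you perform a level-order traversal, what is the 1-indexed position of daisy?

1

Level-order visits nodes level by level from the root, left to right within each level.
Level 0: daisy
Level 1: fig, rye
Level 2: lily, pear, iris
Level 3: sage, plum, ash
Level 4: bay
Full level-order sequence: daisy, fig, rye, lily, pear, iris, sage, plum, ash, bay.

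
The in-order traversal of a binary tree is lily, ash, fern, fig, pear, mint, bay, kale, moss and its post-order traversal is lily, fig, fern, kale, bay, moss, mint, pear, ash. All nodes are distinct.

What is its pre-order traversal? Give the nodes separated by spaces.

ash lily pear fern fig mint moss bay kale

The last element of post-order is the root; it splits in-order into left and right subtrees.
Root ash: left subtree has 1 node {lily}, right has 7 {fern, fig, pear, mint, bay, kale, moss}.
  Root pear: left subtree has 2 nodes {fern, fig}, right has 4 {mint, bay, kale, moss}.
    Root fern: left subtree has 0 nodes { }, right has 1 {fig}.
    Root mint: left subtree has 0 nodes { }, right has 3 {bay, kale, moss}.
      Root moss: left subtree has 2 nodes {bay, kale}, right has 0 { }.
        Root bay: left subtree has 0 nodes { }, right has 1 {kale}.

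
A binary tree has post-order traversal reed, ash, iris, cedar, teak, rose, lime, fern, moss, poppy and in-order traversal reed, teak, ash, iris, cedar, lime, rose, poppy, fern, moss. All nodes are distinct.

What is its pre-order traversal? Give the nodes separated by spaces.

The last element of post-order is the root; it splits in-order into left and right subtrees.
Root poppy: left subtree has 7 nodes {reed, teak, ash, iris, cedar, lime, rose}, right has 2 {fern, moss}.
  Root lime: left subtree has 5 nodes {reed, teak, ash, iris, cedar}, right has 1 {rose}.
    Root teak: left subtree has 1 node {reed}, right has 3 {ash, iris, cedar}.
      Root cedar: left subtree has 2 nodes {ash, iris}, right has 0 { }.
        Root iris: left subtree has 1 node {ash}, right has 0 { }.
  Root moss: left subtree has 1 node {fern}, right has 0 { }.

poppy lime teak reed cedar iris ash rose moss fern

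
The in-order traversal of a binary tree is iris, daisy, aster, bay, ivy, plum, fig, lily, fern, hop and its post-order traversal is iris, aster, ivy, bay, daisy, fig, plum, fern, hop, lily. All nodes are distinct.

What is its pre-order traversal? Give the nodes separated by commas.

lily, plum, daisy, iris, bay, aster, ivy, fig, hop, fern

The last element of post-order is the root; it splits in-order into left and right subtrees.
Root lily: left subtree has 7 nodes {iris, daisy, aster, bay, ivy, plum, fig}, right has 2 {fern, hop}.
  Root plum: left subtree has 5 nodes {iris, daisy, aster, bay, ivy}, right has 1 {fig}.
    Root daisy: left subtree has 1 node {iris}, right has 3 {aster, bay, ivy}.
      Root bay: left subtree has 1 node {aster}, right has 1 {ivy}.
  Root hop: left subtree has 1 node {fern}, right has 0 { }.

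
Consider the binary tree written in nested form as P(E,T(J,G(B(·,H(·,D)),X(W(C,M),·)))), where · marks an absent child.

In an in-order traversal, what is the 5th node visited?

In-order visits the left subtree, then the node, then the right subtree.
At P: go left to E.
  E is a leaf — visit E.
Visit P.
At P: go right to T.
  At T: go left to J.
    J is a leaf — visit J.
  Visit T.
  At T: go right to G.
    At G: go left to B.
      At B: no left child.
      Visit B.
      At B: go right to H.
        At H: no left child.
        Visit H.
        At H: go right to D.
          D is a leaf — visit D.
    Visit G.
    At G: go right to X.
      At X: go left to W.
        At W: go left to C.
          C is a leaf — visit C.
        Visit W.
        At W: go right to M.
          M is a leaf — visit M.
      Visit X.
      At X: no right child.
Full in-order sequence: E, P, J, T, B, H, D, G, C, W, M, X.

B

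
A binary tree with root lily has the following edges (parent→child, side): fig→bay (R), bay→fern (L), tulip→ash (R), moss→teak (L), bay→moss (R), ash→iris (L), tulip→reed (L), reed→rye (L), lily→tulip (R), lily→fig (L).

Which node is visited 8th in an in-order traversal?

reed

In-order visits the left subtree, then the node, then the right subtree.
At lily: go left to fig.
  At fig: no left child.
  Visit fig.
  At fig: go right to bay.
    At bay: go left to fern.
      fern is a leaf — visit fern.
    Visit bay.
    At bay: go right to moss.
      At moss: go left to teak.
        teak is a leaf — visit teak.
      Visit moss.
      At moss: no right child.
Visit lily.
At lily: go right to tulip.
  At tulip: go left to reed.
    At reed: go left to rye.
      rye is a leaf — visit rye.
    Visit reed.
    At reed: no right child.
  Visit tulip.
  At tulip: go right to ash.
    At ash: go left to iris.
      iris is a leaf — visit iris.
    Visit ash.
    At ash: no right child.
Full in-order sequence: fig, fern, bay, teak, moss, lily, rye, reed, tulip, iris, ash.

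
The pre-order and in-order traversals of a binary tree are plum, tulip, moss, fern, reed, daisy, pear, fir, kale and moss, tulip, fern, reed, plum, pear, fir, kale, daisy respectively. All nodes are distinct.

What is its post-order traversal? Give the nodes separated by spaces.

The first element of pre-order is the root; it splits in-order into left and right subtrees.
Root plum: left subtree has 4 nodes {moss, tulip, fern, reed}, right has 4 {pear, fir, kale, daisy}.
  Root tulip: left subtree has 1 node {moss}, right has 2 {fern, reed}.
    Root fern: left subtree has 0 nodes { }, right has 1 {reed}.
  Root daisy: left subtree has 3 nodes {pear, fir, kale}, right has 0 { }.
    Root pear: left subtree has 0 nodes { }, right has 2 {fir, kale}.
      Root fir: left subtree has 0 nodes { }, right has 1 {kale}.

moss reed fern tulip kale fir pear daisy plum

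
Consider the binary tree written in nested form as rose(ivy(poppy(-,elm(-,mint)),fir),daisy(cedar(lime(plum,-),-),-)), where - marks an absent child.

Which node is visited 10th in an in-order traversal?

daisy

In-order visits the left subtree, then the node, then the right subtree.
At rose: go left to ivy.
  At ivy: go left to poppy.
    At poppy: no left child.
    Visit poppy.
    At poppy: go right to elm.
      At elm: no left child.
      Visit elm.
      At elm: go right to mint.
        mint is a leaf — visit mint.
  Visit ivy.
  At ivy: go right to fir.
    fir is a leaf — visit fir.
Visit rose.
At rose: go right to daisy.
  At daisy: go left to cedar.
    At cedar: go left to lime.
      At lime: go left to plum.
        plum is a leaf — visit plum.
      Visit lime.
      At lime: no right child.
    Visit cedar.
    At cedar: no right child.
  Visit daisy.
  At daisy: no right child.
Full in-order sequence: poppy, elm, mint, ivy, fir, rose, plum, lime, cedar, daisy.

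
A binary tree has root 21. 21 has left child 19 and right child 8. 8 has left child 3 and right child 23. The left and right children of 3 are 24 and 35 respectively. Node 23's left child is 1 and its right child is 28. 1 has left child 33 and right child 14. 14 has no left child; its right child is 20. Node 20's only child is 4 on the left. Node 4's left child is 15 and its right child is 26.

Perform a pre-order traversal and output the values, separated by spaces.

Pre-order visits the node, then its left subtree, then its right subtree.
Visit 21.
At 21: go left to 19.
  19 is a leaf — visit 19.
At 21: go right to 8.
  Visit 8.
  At 8: go left to 3.
    Visit 3.
    At 3: go left to 24.
      24 is a leaf — visit 24.
    At 3: go right to 35.
      35 is a leaf — visit 35.
  At 8: go right to 23.
    Visit 23.
    At 23: go left to 1.
      Visit 1.
      At 1: go left to 33.
        33 is a leaf — visit 33.
      At 1: go right to 14.
        Visit 14.
        At 14: no left child.
        At 14: go right to 20.
          Visit 20.
          At 20: go left to 4.
            Visit 4.
            At 4: go left to 15.
              15 is a leaf — visit 15.
            At 4: go right to 26.
              26 is a leaf — visit 26.
          At 20: no right child.
    At 23: go right to 28.
      28 is a leaf — visit 28.

21 19 8 3 24 35 23 1 33 14 20 4 15 26 28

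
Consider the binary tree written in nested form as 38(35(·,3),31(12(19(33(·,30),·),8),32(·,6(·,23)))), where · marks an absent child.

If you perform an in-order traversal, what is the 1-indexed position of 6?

In-order visits the left subtree, then the node, then the right subtree.
At 38: go left to 35.
  At 35: no left child.
  Visit 35.
  At 35: go right to 3.
    3 is a leaf — visit 3.
Visit 38.
At 38: go right to 31.
  At 31: go left to 12.
    At 12: go left to 19.
      At 19: go left to 33.
        At 33: no left child.
        Visit 33.
        At 33: go right to 30.
          30 is a leaf — visit 30.
      Visit 19.
      At 19: no right child.
    Visit 12.
    At 12: go right to 8.
      8 is a leaf — visit 8.
  Visit 31.
  At 31: go right to 32.
    At 32: no left child.
    Visit 32.
    At 32: go right to 6.
      At 6: no left child.
      Visit 6.
      At 6: go right to 23.
        23 is a leaf — visit 23.
Full in-order sequence: 35, 3, 38, 33, 30, 19, 12, 8, 31, 32, 6, 23.

11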